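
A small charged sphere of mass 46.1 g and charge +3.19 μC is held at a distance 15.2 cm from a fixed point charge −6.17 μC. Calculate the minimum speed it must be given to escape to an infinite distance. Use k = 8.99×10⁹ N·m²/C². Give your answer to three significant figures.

To just escape, total mechanical energy must reach zero at infinity: ½mv²_min + U = 0, so ½mv²_min = −U = |kQq|/r.
|U| = |kQq|/r = (8.99×10⁹ N·m²/C²)(6.17×10⁻⁶)(3.19×10⁻⁶)/(0.152) = 1.16 J.
v_min = √(2|U|/m) = √(2·1.16/0.0461) = 7.11 m/s.

7.11 m/s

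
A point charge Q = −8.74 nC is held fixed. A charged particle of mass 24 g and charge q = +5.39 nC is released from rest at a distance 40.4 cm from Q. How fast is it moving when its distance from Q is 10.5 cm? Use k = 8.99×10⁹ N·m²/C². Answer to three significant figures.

Only the electrostatic force acts, so mechanical energy is conserved: ½mv² = U₁ − U₂ = kQq(1/r₁ − 1/r₂).
U₁ − U₂ = (8.99×10⁹ N·m²/C²)(-8.74×10⁻⁹ C)(5.39×10⁻⁹ C)(1/0.404 − 1/0.105) = 2.99×10⁻⁶ J.
v = √(2·2.99×10⁻⁶/0.0240) = 0.0158 m/s.

0.0158 m/s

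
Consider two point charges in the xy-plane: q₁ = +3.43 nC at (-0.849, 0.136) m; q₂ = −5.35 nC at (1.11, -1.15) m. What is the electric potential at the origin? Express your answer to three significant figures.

The total potential is the scalar sum of each charge's contribution, V = Σ kqᵢ/rᵢ.
Distances from the field point to each charge: r₁ = 0.860 m, r₂ = 1.60 m.
V = k[(3.43×10⁻⁹)/(0.860) + (-5.35×10⁻⁹)/(1.60)] = 5.77 V.

5.77 V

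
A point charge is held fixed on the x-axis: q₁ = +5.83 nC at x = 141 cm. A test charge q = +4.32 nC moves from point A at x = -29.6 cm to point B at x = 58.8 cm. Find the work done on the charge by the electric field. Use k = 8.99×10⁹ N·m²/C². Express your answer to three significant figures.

The work done by the electric force is W_field = −ΔU = −q(V_B − V_A) = q(V_A − V_B).
At A: distance to the source charge is 1.71 m; V_A = kq₁/r = 30.7 V.
At B: distance to the source charge is 0.822 m; V_B = kq₁/r = 63.8 V.
ΔV = V_B − V_A = 33.0 V.
W_field = −qΔV = −(4.32×10⁻⁹ C)(33.0 V) = -1.43×10⁻⁷ J.

-1.43×10⁻⁷ J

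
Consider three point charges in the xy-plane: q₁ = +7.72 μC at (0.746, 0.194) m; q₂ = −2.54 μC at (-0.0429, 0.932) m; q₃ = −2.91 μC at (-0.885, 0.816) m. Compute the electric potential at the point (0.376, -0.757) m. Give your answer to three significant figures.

4.19×10⁴ V

Electric potential is a scalar, so the contributions from each charge add algebraically: V = Σ kqᵢ/rᵢ.
Distances from the field point to each charge: r₁ = 1.02 m, r₂ = 1.74 m, r₃ = 2.02 m.
V = k[(7.72×10⁻⁶)/(1.02) + (-2.54×10⁻⁶)/(1.74) + (-2.91×10⁻⁶)/(2.02)] = 4.19×10⁴ V.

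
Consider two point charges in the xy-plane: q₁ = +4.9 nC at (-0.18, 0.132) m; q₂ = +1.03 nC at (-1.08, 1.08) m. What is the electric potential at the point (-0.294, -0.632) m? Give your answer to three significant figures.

61.9 V

The total potential is the scalar sum of each charge's contribution, V = Σ kqᵢ/rᵢ.
Distances from the field point to each charge: r₁ = 0.772 m, r₂ = 1.88 m.
V = k[(4.90×10⁻⁹)/(0.772) + (1.03×10⁻⁹)/(1.88)] = 61.9 V.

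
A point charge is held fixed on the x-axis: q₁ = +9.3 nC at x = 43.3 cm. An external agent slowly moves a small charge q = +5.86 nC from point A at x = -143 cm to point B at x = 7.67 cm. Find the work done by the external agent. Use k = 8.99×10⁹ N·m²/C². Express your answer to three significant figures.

For quasistatic motion the external work equals the change in potential energy: W_ext = qΔV = q(V_B − V_A).
At A: distance to the source charge is 1.86 m; V_A = kq₁/r = 44.9 V.
At B: distance to the source charge is 0.356 m; V_B = kq₁/r = 235 V.
ΔV = V_B − V_A = 190 V.
W_ext = qΔV = (5.86×10⁻⁹ C)(190 V) = 1.11×10⁻⁶ J.

1.11×10⁻⁶ J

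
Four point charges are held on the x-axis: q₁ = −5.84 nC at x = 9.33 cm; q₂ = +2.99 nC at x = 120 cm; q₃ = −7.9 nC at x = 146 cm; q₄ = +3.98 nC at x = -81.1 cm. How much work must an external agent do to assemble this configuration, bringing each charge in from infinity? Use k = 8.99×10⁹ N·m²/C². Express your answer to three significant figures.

The work to assemble the configuration equals its total potential energy, U = Σ kqᵢqⱼ/rᵢⱼ over all pairs.
Pair separations: r₁₂ = 1.11 m, r₁₃ = 1.37 m, r₁₄ = 0.904 m, r₂₃ = 0.260 m, r₂₄ = 2.01 m, r₃₄ = 2.27 m.
Summing all 6 pair terms gives U = -9.57×10⁻⁷ J.

-9.57×10⁻⁷ J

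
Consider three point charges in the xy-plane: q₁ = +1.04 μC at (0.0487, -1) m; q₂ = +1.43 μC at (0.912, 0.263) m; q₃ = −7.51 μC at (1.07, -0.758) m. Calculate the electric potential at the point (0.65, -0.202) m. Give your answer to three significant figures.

-6.34×10⁴ V

The total potential is the scalar sum of each charge's contribution, V = Σ kqᵢ/rᵢ.
Distances from the field point to each charge: r₁ = 0.999 m, r₂ = 0.534 m, r₃ = 0.697 m.
V = k[(1.04×10⁻⁶)/(0.999) + (1.43×10⁻⁶)/(0.534) + (-7.51×10⁻⁶)/(0.697)] = -6.34×10⁴ V.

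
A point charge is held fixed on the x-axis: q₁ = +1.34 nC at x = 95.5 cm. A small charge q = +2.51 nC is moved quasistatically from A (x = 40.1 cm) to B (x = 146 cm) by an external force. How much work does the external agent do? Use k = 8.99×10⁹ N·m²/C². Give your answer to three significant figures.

For quasistatic motion the external work equals the change in potential energy: W_ext = qΔV = q(V_B − V_A).
At A: distance to the source charge is 0.554 m; V_A = kq₁/r = 21.7 V.
At B: distance to the source charge is 0.505 m; V_B = kq₁/r = 23.9 V.
ΔV = V_B − V_A = 2.11 V.
W_ext = qΔV = (2.51×10⁻⁹ C)(2.11 V) = 5.30×10⁻⁹ J.

5.30×10⁻⁹ J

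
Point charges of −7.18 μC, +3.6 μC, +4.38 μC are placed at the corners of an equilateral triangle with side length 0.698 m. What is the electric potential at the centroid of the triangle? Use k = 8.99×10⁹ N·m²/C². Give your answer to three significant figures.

1.78×10⁴ V

The total potential is the scalar sum of each charge's contribution, V = Σ kqᵢ/rᵢ.
The distance from each vertex to the centroid is a/√3 = 0.403 m.
V = k[(-7.18×10⁻⁶)/(0.403) + (3.60×10⁻⁶)/(0.403) + (4.38×10⁻⁶)/(0.403)] = 1.78×10⁴ V.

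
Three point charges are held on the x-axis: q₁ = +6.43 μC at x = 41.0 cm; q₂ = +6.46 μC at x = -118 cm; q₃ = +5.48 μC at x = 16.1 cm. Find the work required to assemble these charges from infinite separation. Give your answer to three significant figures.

1.74 J

The assembly work is the sum of pairwise potential energies, U = Σ_{i<j} kqᵢqⱼ/rᵢⱼ.
Pair separations: r₁₂ = 1.59 m, r₁₃ = 0.249 m, r₂₃ = 1.34 m.
U = (0.235) + (1.27) + (0.237) = 1.74 J.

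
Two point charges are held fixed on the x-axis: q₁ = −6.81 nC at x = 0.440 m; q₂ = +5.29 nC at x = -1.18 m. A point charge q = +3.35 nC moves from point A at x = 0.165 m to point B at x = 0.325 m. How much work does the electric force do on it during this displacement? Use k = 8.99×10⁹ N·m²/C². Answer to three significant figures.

1.05×10⁻⁶ J

The work done by the electric force is W_field = −ΔU = −q(V_B − V_A) = q(V_A − V_B).
At A: distances to the source charges are 0.275 m, 1.34 m; V_A = Σ kqᵢ/rᵢ = -187 V.
At B: distances to the source charges are 0.115 m, 1.50 m; V_B = Σ kqᵢ/rᵢ = -501 V.
ΔV = V_B − V_A = -313 V.
W_field = −qΔV = −(3.35×10⁻⁹ C)(-313 V) = 1.05×10⁻⁶ J.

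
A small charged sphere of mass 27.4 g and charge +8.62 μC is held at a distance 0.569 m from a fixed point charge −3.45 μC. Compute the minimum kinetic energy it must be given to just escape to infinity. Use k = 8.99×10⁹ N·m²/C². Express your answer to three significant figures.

To just escape, total mechanical energy must reach zero at infinity: ½mv²_min + U = 0, so ½mv²_min = −U = |kQq|/r.
|U| = |kQq|/r = (8.99×10⁹ N·m²/C²)(3.45×10⁻⁶)(8.62×10⁻⁶)/(0.569) = 0.470 J.

0.470 J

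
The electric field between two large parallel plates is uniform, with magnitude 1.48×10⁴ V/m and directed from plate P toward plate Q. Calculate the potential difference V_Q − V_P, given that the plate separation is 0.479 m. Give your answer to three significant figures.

In a uniform field, potential decreases in the direction of E: ΔV = −E·d for a displacement d parallel to E.
Going from P to Q is a displacement of 0.479 m along the field, so V_Q − V_P = −Ed = -7090 V.

-7090 V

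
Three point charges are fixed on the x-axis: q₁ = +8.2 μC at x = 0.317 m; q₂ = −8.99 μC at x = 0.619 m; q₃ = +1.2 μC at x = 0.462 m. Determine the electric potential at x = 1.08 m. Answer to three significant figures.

Electric potential is a scalar, so the contributions from each charge add algebraically: V = Σ kqᵢ/rᵢ.
Distances from the field point to each charge: r₁ = 0.763 m, r₂ = 0.461 m, r₃ = 0.618 m.
V = k[(8.20×10⁻⁶)/(0.763) + (-8.99×10⁻⁶)/(0.461) + (1.20×10⁻⁶)/(0.618)] = -6.12×10⁴ V.

-6.12×10⁴ V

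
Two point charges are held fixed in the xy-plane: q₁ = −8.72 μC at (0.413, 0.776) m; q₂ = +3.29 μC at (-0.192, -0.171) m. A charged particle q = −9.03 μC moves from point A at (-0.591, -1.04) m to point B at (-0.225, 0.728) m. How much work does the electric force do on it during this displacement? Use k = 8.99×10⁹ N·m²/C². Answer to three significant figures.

-0.748 J

The work done by the electric force is W_field = −ΔU = −q(V_B − V_A) = q(V_A − V_B).
At A: distances to the source charges are 2.08 m, 0.956 m; V_A = Σ kqᵢ/rᵢ = -6850 V.
At B: distances to the source charges are 0.640 m, 0.900 m; V_B = Σ kqᵢ/rᵢ = -8.96×10⁴ V.
ΔV = V_B − V_A = -8.28×10⁴ V.
W_field = −qΔV = −(-9.03×10⁻⁶ C)(-8.28×10⁴ V) = -0.748 J.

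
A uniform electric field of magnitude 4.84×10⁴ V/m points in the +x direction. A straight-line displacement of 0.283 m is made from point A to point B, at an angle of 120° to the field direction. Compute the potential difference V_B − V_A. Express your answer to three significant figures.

Only the component of displacement along E changes the potential: ΔV = −E·d·cosθ.
ΔV = −(4.84×10⁴ V/m)(0.283 m)cos120° = 6850 V.

6850 V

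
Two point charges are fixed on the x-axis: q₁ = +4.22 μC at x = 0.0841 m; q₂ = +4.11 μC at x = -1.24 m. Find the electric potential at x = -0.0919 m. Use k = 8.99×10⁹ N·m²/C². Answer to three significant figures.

The total potential is the scalar sum of each charge's contribution, V = Σ kqᵢ/rᵢ.
Distances from the field point to each charge: r₁ = 0.176 m, r₂ = 1.15 m.
V = k[(4.22×10⁻⁶)/(0.176) + (4.11×10⁻⁶)/(1.15)] = 2.48×10⁵ V.

2.48×10⁵ V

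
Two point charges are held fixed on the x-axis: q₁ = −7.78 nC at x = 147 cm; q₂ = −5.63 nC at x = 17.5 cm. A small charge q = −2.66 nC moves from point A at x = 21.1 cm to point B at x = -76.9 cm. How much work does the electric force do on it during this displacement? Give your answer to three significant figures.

3.66×10⁻⁶ J

The work done by the electric force is W_field = −ΔU = −q(V_B − V_A) = q(V_A − V_B).
At A: distances to the source charges are 1.26 m, 0.0360 m; V_A = Σ kqᵢ/rᵢ = -1460 V.
At B: distances to the source charges are 2.24 m, 0.944 m; V_B = Σ kqᵢ/rᵢ = -84.9 V.
ΔV = V_B − V_A = 1380 V.
W_field = −qΔV = −(-2.66×10⁻⁹ C)(1380 V) = 3.66×10⁻⁶ J.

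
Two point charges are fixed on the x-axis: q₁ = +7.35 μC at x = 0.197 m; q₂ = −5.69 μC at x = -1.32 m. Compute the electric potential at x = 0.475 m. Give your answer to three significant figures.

Electric potential is a scalar, so the contributions from each charge add algebraically: V = Σ kqᵢ/rᵢ.
Distances from the field point to each charge: r₁ = 0.278 m, r₂ = 1.79 m.
V = k[(7.35×10⁻⁶)/(0.278) + (-5.69×10⁻⁶)/(1.79)] = 2.09×10⁵ V.

2.09×10⁵ V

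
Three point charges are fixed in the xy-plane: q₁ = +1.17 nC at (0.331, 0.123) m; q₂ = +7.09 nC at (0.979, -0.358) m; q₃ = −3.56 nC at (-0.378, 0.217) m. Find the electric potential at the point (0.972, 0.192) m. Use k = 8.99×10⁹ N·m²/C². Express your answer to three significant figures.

108 V

Electric potential is a scalar, so the contributions from each charge add algebraically: V = Σ kqᵢ/rᵢ.
Distances from the field point to each charge: r₁ = 0.645 m, r₂ = 0.550 m, r₃ = 1.35 m.
V = k[(1.17×10⁻⁹)/(0.645) + (7.09×10⁻⁹)/(0.550) + (-3.56×10⁻⁹)/(1.35)] = 108 V.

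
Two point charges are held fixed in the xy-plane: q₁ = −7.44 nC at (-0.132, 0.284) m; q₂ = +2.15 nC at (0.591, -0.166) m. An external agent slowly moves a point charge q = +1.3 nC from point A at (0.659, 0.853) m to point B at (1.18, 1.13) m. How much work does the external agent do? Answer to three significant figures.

2.66×10⁻⁸ J

For quasistatic motion the external work equals the change in potential energy: W_ext = qΔV = q(V_B − V_A).
At A: distances to the source charges are 0.974 m, 1.02 m; V_A = Σ kqᵢ/rᵢ = -49.7 V.
At B: distances to the source charges are 1.56 m, 1.42 m; V_B = Σ kqᵢ/rᵢ = -29.3 V.
ΔV = V_B − V_A = 20.4 V.
W_ext = qΔV = (1.30×10⁻⁹ C)(20.4 V) = 2.66×10⁻⁸ J.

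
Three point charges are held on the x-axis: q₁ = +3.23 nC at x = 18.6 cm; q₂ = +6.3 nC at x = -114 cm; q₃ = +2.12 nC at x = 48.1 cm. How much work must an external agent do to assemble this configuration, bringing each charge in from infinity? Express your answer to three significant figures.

4.21×10⁻⁷ J

The assembly work is the sum of pairwise potential energies, U = Σ_{i<j} kqᵢqⱼ/rᵢⱼ.
Pair separations: r₁₂ = 1.33 m, r₁₃ = 0.295 m, r₂₃ = 1.62 m.
U = (1.38×10⁻⁷) + (2.09×10⁻⁷) + (7.41×10⁻⁸) = 4.21×10⁻⁷ J.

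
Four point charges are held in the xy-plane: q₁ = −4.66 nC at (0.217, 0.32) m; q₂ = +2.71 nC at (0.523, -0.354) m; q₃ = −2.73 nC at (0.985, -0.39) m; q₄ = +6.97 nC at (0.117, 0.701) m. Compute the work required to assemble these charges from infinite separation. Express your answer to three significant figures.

-9.01×10⁻⁷ J

The assembly work is the sum of pairwise potential energies, U = Σ_{i<j} kqᵢqⱼ/rᵢⱼ.
Pair separations: r₁₂ = 0.740 m, r₁₃ = 1.05 m, r₁₄ = 0.394 m, r₂₃ = 0.463 m, r₂₄ = 1.13 m, r₃₄ = 1.39 m.
Summing all 6 pair terms gives U = -9.01×10⁻⁷ J.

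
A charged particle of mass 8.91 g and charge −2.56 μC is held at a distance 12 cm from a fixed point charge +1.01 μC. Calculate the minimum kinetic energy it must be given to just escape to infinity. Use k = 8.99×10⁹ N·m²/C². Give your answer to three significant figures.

0.194 J

To just escape, total mechanical energy must reach zero at infinity: ½mv²_min + U = 0, so ½mv²_min = −U = |kQq|/r.
|U| = |kQq|/r = (8.99×10⁹ N·m²/C²)(1.01×10⁻⁶)(2.56×10⁻⁶)/(0.120) = 0.194 J.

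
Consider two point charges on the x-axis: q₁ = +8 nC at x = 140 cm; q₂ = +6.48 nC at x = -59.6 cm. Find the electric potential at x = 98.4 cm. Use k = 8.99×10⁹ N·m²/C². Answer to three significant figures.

Electric potential is a scalar, so the contributions from each charge add algebraically: V = Σ kqᵢ/rᵢ.
Distances from the field point to each charge: r₁ = 0.416 m, r₂ = 1.58 m.
V = k[(8.00×10⁻⁹)/(0.416) + (6.48×10⁻⁹)/(1.58)] = 210 V.

210 V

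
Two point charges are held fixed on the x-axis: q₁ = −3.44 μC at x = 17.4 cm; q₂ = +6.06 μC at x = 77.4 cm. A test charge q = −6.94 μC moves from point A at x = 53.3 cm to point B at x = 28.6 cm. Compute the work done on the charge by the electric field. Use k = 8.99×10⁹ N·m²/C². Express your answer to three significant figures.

The work done by the electric force is W_field = −ΔU = −q(V_B − V_A) = q(V_A − V_B).
At A: distances to the source charges are 0.359 m, 0.241 m; V_A = Σ kqᵢ/rᵢ = 1.40×10⁵ V.
At B: distances to the source charges are 0.112 m, 0.488 m; V_B = Σ kqᵢ/rᵢ = -1.64×10⁵ V.
ΔV = V_B − V_A = -3.04×10⁵ V.
W_field = −qΔV = −(-6.94×10⁻⁶ C)(-3.04×10⁵ V) = -2.11 J.

-2.11 J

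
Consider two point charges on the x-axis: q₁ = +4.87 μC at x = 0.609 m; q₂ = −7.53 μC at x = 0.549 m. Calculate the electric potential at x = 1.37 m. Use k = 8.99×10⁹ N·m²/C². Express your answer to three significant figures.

The total potential is the scalar sum of each charge's contribution, V = Σ kqᵢ/rᵢ.
Distances from the field point to each charge: r₁ = 0.761 m, r₂ = 0.821 m.
V = k[(4.87×10⁻⁶)/(0.761) + (-7.53×10⁻⁶)/(0.821)] = -2.49×10⁴ V.

-2.49×10⁴ V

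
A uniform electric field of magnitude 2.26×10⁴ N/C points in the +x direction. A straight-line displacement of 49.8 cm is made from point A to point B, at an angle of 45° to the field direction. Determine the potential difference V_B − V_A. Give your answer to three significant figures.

-7960 V

Only the component of displacement along E changes the potential: ΔV = −E·d·cosθ.
ΔV = −(2.26×10⁴ V/m)(0.498 m)cos45° = -7960 V.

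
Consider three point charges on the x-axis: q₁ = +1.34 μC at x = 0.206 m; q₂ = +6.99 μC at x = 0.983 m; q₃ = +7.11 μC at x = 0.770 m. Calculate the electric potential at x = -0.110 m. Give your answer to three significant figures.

The total potential is the scalar sum of each charge's contribution, V = Σ kqᵢ/rᵢ.
Distances from the field point to each charge: r₁ = 0.316 m, r₂ = 1.09 m, r₃ = 0.880 m.
V = k[(1.34×10⁻⁶)/(0.316) + (6.99×10⁻⁶)/(1.09) + (7.11×10⁻⁶)/(0.880)] = 1.68×10⁵ V.

1.68×10⁵ V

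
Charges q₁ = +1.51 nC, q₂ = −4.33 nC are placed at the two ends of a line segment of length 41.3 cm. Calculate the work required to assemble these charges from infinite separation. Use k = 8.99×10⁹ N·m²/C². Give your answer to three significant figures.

-1.42×10⁻⁷ J

The assembly work is the sum of pairwise potential energies, U = Σ_{i<j} kqᵢqⱼ/rᵢⱼ.
The separation is r = 0.413 m.
U = (-1.42×10⁻⁷) = -1.42×10⁻⁷ J.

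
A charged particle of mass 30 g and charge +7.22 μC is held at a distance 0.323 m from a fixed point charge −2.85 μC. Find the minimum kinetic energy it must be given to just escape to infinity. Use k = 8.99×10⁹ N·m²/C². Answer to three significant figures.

0.573 J

To just escape, total mechanical energy must reach zero at infinity: ½mv²_min + U = 0, so ½mv²_min = −U = |kQq|/r.
|U| = |kQq|/r = (8.99×10⁹ N·m²/C²)(2.85×10⁻⁶)(7.22×10⁻⁶)/(0.323) = 0.573 J.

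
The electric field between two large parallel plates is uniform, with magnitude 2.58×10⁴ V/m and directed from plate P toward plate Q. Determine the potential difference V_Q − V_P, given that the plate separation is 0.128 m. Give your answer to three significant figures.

-3300 V

In a uniform field, potential decreases in the direction of E: ΔV = −E·d for a displacement d parallel to E.
Going from P to Q is a displacement of 0.128 m along the field, so V_Q − V_P = −Ed = -3300 V.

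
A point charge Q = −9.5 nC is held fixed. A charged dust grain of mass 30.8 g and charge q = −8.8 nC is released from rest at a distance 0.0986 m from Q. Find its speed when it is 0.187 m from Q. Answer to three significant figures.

Only the electrostatic force acts, so mechanical energy is conserved: ½mv² = U₁ − U₂ = kQq(1/r₁ − 1/r₂).
U₁ − U₂ = (8.99×10⁹ N·m²/C²)(-9.50×10⁻⁹ C)(-8.80×10⁻⁹ C)(1/0.0986 − 1/0.187) = 3.60×10⁻⁶ J.
v = √(2·3.60×10⁻⁶/0.0308) = 0.0153 m/s.

0.0153 m/s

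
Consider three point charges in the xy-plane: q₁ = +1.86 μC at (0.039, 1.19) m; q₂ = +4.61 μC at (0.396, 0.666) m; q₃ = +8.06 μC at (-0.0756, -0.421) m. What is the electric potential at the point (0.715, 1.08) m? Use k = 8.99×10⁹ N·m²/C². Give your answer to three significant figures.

1.46×10⁵ V

The total potential is the scalar sum of each charge's contribution, V = Σ kqᵢ/rᵢ.
Distances from the field point to each charge: r₁ = 0.685 m, r₂ = 0.523 m, r₃ = 1.70 m.
V = k[(1.86×10⁻⁶)/(0.685) + (4.61×10⁻⁶)/(0.523) + (8.06×10⁻⁶)/(1.70)] = 1.46×10⁵ V.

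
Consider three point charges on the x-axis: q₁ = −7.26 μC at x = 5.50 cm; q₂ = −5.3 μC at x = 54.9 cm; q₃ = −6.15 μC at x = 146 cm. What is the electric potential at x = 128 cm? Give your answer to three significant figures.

Electric potential is a scalar, so the contributions from each charge add algebraically: V = Σ kqᵢ/rᵢ.
Distances from the field point to each charge: r₁ = 1.23 m, r₂ = 0.731 m, r₃ = 0.180 m.
V = k[(-7.26×10⁻⁶)/(1.23) + (-5.30×10⁻⁶)/(0.731) + (-6.15×10⁻⁶)/(0.180)] = -4.26×10⁵ V.

-4.26×10⁵ V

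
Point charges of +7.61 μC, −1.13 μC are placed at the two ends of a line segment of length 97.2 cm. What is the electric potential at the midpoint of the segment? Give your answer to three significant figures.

1.20×10⁵ V

Electric potential is a scalar, so the contributions from each charge add algebraically: V = Σ kqᵢ/rᵢ.
Each charge is 0.486 m from the midpoint.
V = k[(7.61×10⁻⁶)/(0.486) + (-1.13×10⁻⁶)/(0.486)] = 1.20×10⁵ V.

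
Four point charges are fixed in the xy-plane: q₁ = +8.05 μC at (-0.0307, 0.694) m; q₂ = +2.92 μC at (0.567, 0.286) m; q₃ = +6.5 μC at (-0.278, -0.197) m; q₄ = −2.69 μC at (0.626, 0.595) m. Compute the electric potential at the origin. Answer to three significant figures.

Electric potential is a scalar, so the contributions from each charge add algebraically: V = Σ kqᵢ/rᵢ.
Distances from the field point to each charge: r₁ = 0.695 m, r₂ = 0.635 m, r₃ = 0.341 m, r₄ = 0.864 m.
V = k[(8.05×10⁻⁶)/(0.695) + (2.92×10⁻⁶)/(0.635) + (6.50×10⁻⁶)/(0.341) + (-2.69×10⁻⁶)/(0.864)] = 2.89×10⁵ V.

2.89×10⁵ V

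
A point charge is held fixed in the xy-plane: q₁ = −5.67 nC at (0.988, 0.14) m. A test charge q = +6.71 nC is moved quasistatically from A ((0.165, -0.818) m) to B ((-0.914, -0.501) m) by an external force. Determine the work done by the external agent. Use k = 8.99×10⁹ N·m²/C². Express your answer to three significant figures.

1.00×10⁻⁷ J

For quasistatic motion the external work equals the change in potential energy: W_ext = qΔV = q(V_B − V_A).
At A: distance to the source charge is 1.26 m; V_A = kq₁/r = -40.4 V.
At B: distance to the source charge is 2.01 m; V_B = kq₁/r = -25.4 V.
ΔV = V_B − V_A = 15.0 V.
W_ext = qΔV = (6.71×10⁻⁹ C)(15.0 V) = 1.00×10⁻⁷ J.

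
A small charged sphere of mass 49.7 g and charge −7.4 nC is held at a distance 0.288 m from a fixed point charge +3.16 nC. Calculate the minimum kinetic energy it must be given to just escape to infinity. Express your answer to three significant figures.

7.30×10⁻⁷ J

To just escape, total mechanical energy must reach zero at infinity: ½mv²_min + U = 0, so ½mv²_min = −U = |kQq|/r.
|U| = |kQq|/r = (8.99×10⁹ N·m²/C²)(3.16×10⁻⁹)(7.40×10⁻⁹)/(0.288) = 7.30×10⁻⁷ J.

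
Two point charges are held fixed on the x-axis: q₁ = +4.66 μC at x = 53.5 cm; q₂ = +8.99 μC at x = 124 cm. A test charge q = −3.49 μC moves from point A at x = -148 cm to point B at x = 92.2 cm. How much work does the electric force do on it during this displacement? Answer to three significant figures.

1.09 J

The work done by the electric force is W_field = −ΔU = −q(V_B − V_A) = q(V_A − V_B).
At A: distances to the source charges are 2.02 m, 2.72 m; V_A = Σ kqᵢ/rᵢ = 5.05×10⁴ V.
At B: distances to the source charges are 0.387 m, 0.318 m; V_B = Σ kqᵢ/rᵢ = 3.62×10⁵ V.
ΔV = V_B − V_A = 3.12×10⁵ V.
W_field = −qΔV = −(-3.49×10⁻⁶ C)(3.12×10⁵ V) = 1.09 J.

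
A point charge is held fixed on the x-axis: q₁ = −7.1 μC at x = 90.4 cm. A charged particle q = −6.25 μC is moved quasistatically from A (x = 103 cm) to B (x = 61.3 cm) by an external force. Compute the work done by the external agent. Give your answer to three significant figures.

For quasistatic motion the external work equals the change in potential energy: W_ext = qΔV = q(V_B − V_A).
At A: distance to the source charge is 0.126 m; V_A = kq₁/r = -5.07×10⁵ V.
At B: distance to the source charge is 0.291 m; V_B = kq₁/r = -2.19×10⁵ V.
ΔV = V_B − V_A = 2.87×10⁵ V.
W_ext = qΔV = (-6.25×10⁻⁶ C)(2.87×10⁵ V) = -1.80 J.

-1.80 J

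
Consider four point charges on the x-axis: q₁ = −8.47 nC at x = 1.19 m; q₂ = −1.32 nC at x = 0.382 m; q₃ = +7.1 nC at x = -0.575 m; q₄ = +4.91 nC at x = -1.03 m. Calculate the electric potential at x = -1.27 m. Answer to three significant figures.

238 V

Electric potential is a scalar, so the contributions from each charge add algebraically: V = Σ kqᵢ/rᵢ.
Distances from the field point to each charge: r₁ = 2.46 m, r₂ = 1.65 m, r₃ = 0.695 m, r₄ = 0.240 m.
V = k[(-8.47×10⁻⁹)/(2.46) + (-1.32×10⁻⁹)/(1.65) + (7.10×10⁻⁹)/(0.695) + (4.91×10⁻⁹)/(0.240)] = 238 V.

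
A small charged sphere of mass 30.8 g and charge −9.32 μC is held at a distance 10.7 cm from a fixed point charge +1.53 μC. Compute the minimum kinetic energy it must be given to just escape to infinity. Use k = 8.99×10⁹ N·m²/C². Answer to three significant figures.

To just escape, total mechanical energy must reach zero at infinity: ½mv²_min + U = 0, so ½mv²_min = −U = |kQq|/r.
|U| = |kQq|/r = (8.99×10⁹ N·m²/C²)(1.53×10⁻⁶)(9.32×10⁻⁶)/(0.107) = 1.20 J.

1.20 J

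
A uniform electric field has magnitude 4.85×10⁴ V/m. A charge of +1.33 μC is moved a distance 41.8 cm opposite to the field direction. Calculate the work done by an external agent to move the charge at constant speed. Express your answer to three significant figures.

0.0270 J

The potential change for a displacement 41.8 cm opposite to the field direction is ΔV = +Ed = 2.03×10⁴ V.
W_ext = qΔV = 0.0270 J.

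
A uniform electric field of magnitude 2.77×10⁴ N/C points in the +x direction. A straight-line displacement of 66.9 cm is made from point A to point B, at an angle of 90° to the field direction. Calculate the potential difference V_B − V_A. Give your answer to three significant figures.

0 V

Only the component of displacement along E changes the potential: ΔV = −E·d·cosθ.
ΔV = −(2.77×10⁴ V/m)(0.669 m)cos90° = 0 V.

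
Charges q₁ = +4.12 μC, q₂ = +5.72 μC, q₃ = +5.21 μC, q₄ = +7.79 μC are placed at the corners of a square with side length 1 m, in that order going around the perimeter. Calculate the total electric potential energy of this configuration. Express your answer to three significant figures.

The assembly work is the sum of pairwise potential energies, U = Σ_{i<j} kqᵢqⱼ/rᵢⱼ.
The four side pairs have separation 1.00 m and the two diagonal pairs 1.41 m.
Summing all 6 pair terms gives U = 1.55 J.

1.55 J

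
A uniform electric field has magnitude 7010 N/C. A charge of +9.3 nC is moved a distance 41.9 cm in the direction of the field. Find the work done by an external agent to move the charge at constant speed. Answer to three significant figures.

The potential change for a displacement 41.9 cm in the direction of the field is ΔV = −Ed = -2940 V.
W_ext = qΔV = -2.73×10⁻⁵ J.

-2.73×10⁻⁵ J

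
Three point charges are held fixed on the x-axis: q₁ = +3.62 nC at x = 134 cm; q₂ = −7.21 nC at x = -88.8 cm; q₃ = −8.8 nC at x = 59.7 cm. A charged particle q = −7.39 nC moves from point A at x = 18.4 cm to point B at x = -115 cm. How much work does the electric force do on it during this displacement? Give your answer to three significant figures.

The work done by the electric force is W_field = −ΔU = −q(V_B − V_A) = q(V_A − V_B).
At A: distances to the source charges are 1.16 m, 1.07 m, 0.413 m; V_A = Σ kqᵢ/rᵢ = -224 V.
At B: distances to the source charges are 2.49 m, 0.262 m, 1.75 m; V_B = Σ kqᵢ/rᵢ = -280 V.
ΔV = V_B − V_A = -55.7 V.
W_field = −qΔV = −(-7.39×10⁻⁹ C)(-55.7 V) = -4.12×10⁻⁷ J.

-4.12×10⁻⁷ J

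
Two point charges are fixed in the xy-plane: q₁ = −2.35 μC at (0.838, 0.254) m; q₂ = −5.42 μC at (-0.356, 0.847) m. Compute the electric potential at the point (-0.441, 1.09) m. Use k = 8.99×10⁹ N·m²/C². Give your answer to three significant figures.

-2.03×10⁵ V

The total potential is the scalar sum of each charge's contribution, V = Σ kqᵢ/rᵢ.
Distances from the field point to each charge: r₁ = 1.53 m, r₂ = 0.257 m.
V = k[(-2.35×10⁻⁶)/(1.53) + (-5.42×10⁻⁶)/(0.257)] = -2.03×10⁵ V.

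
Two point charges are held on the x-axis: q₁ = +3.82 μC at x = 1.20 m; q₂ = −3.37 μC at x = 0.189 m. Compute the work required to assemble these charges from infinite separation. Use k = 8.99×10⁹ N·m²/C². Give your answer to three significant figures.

The assembly work is the sum of pairwise potential energies, U = Σ_{i<j} kqᵢqⱼ/rᵢⱼ.
Pair separations: r₁₂ = 1.01 m.
U = (-0.114) = -0.114 J.

-0.114 J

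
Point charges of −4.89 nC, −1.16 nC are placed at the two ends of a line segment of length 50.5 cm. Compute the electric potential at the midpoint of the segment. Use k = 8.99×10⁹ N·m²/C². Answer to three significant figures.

Electric potential is a scalar, so the contributions from each charge add algebraically: V = Σ kqᵢ/rᵢ.
Each charge is 0.253 m from the midpoint.
V = k[(-4.89×10⁻⁹)/(0.253) + (-1.16×10⁻⁹)/(0.253)] = -215 V.

-215 V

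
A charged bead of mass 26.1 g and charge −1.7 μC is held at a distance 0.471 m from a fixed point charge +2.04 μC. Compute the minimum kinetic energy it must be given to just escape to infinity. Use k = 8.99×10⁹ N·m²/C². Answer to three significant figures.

To just escape, total mechanical energy must reach zero at infinity: ½mv²_min + U = 0, so ½mv²_min = −U = |kQq|/r.
|U| = |kQq|/r = (8.99×10⁹ N·m²/C²)(2.04×10⁻⁶)(1.70×10⁻⁶)/(0.471) = 0.0662 J.

0.0662 J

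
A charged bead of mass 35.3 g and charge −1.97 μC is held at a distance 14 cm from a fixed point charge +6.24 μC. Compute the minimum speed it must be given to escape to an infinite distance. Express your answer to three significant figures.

6.69 m/s

To just escape, total mechanical energy must reach zero at infinity: ½mv²_min + U = 0, so ½mv²_min = −U = |kQq|/r.
|U| = |kQq|/r = (8.99×10⁹ N·m²/C²)(6.24×10⁻⁶)(1.97×10⁻⁶)/(0.140) = 0.789 J.
v_min = √(2|U|/m) = √(2·0.789/0.0353) = 6.69 m/s.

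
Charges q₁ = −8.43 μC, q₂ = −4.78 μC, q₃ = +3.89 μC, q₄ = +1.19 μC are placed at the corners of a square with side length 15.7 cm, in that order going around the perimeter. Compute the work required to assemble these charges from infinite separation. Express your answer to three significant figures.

The work to assemble the configuration equals its total potential energy, U = Σ kqᵢqⱼ/rᵢⱼ over all pairs.
The four side pairs have separation 0.157 m and the two diagonal pairs 0.222 m.
Summing all 6 pair terms gives U = -0.625 J.

-0.625 J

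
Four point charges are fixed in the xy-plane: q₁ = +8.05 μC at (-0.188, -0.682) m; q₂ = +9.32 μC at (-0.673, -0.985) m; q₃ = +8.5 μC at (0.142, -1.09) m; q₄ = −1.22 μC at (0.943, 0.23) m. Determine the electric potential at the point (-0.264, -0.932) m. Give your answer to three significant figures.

6.49×10⁵ V

The total potential is the scalar sum of each charge's contribution, V = Σ kqᵢ/rᵢ.
Distances from the field point to each charge: r₁ = 0.261 m, r₂ = 0.412 m, r₃ = 0.436 m, r₄ = 1.68 m.
V = k[(8.05×10⁻⁶)/(0.261) + (9.32×10⁻⁶)/(0.412) + (8.50×10⁻⁶)/(0.436) + (-1.22×10⁻⁶)/(1.68)] = 6.49×10⁵ V.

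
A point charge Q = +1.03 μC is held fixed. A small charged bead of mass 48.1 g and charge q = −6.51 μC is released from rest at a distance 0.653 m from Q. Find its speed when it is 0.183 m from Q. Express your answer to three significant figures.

3.14 m/s

Only the electrostatic force acts, so mechanical energy is conserved: ½mv² = U₁ − U₂ = kQq(1/r₁ − 1/r₂).
U₁ − U₂ = (8.99×10⁹ N·m²/C²)(1.03×10⁻⁶ C)(-6.51×10⁻⁶ C)(1/0.653 − 1/0.183) = 0.237 J.
v = √(2·0.237/0.0481) = 3.14 m/s.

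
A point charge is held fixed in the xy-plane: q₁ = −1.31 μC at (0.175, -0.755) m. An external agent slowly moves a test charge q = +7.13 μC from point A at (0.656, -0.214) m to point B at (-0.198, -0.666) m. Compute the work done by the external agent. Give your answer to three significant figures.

For quasistatic motion the external work equals the change in potential energy: W_ext = qΔV = q(V_B − V_A).
At A: distance to the source charge is 0.724 m; V_A = kq₁/r = -1.63×10⁴ V.
At B: distance to the source charge is 0.383 m; V_B = kq₁/r = -3.07×10⁴ V.
ΔV = V_B − V_A = -1.44×10⁴ V.
W_ext = qΔV = (7.13×10⁻⁶ C)(-1.44×10⁴ V) = -0.103 J.

-0.103 J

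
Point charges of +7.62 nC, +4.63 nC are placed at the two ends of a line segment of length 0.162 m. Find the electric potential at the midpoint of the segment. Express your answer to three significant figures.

1360 V

Electric potential is a scalar, so the contributions from each charge add algebraically: V = Σ kqᵢ/rᵢ.
Each charge is 0.0810 m from the midpoint.
V = k[(7.62×10⁻⁹)/(0.0810) + (4.63×10⁻⁹)/(0.0810)] = 1360 V.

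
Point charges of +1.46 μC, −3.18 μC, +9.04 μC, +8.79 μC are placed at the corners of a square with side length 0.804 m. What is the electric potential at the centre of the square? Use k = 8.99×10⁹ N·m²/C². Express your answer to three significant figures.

The total potential is the scalar sum of each charge's contribution, V = Σ kqᵢ/rᵢ.
The distance from each corner to the centre is a√2/2 = 0.569 m.
V = k[(1.46×10⁻⁶)/(0.569) + (-3.18×10⁻⁶)/(0.569) + (9.04×10⁻⁶)/(0.569) + (8.79×10⁻⁶)/(0.569)] = 2.55×10⁵ V.

2.55×10⁵ V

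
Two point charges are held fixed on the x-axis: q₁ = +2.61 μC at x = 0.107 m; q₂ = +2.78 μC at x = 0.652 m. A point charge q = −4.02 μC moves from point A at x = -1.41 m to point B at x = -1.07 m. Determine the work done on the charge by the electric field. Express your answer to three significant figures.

The work done by the electric force is W_field = −ΔU = −q(V_B − V_A) = q(V_A − V_B).
At A: distances to the source charges are 1.52 m, 2.06 m; V_A = Σ kqᵢ/rᵢ = 2.76×10⁴ V.
At B: distances to the source charges are 1.18 m, 1.72 m; V_B = Σ kqᵢ/rᵢ = 3.44×10⁴ V.
ΔV = V_B − V_A = 6860 V.
W_field = −qΔV = −(-4.02×10⁻⁶ C)(6860 V) = 0.0276 J.

0.0276 J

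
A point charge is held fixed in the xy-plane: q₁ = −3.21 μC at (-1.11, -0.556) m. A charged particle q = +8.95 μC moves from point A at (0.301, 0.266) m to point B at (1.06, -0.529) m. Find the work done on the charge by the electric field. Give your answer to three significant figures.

The work done by the electric force is W_field = −ΔU = −q(V_B − V_A) = q(V_A − V_B).
At A: distance to the source charge is 1.63 m; V_A = kq₁/r = -1.77×10⁴ V.
At B: distance to the source charge is 2.17 m; V_B = kq₁/r = -1.33×10⁴ V.
ΔV = V_B − V_A = 4370 V.
W_field = −qΔV = −(8.95×10⁻⁶ C)(4370 V) = -0.0392 J.

-0.0392 J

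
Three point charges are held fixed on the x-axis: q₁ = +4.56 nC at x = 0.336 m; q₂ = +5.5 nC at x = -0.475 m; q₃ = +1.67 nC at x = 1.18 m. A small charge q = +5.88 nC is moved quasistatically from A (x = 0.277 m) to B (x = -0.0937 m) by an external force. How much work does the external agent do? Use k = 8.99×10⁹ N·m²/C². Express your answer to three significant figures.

-3.18×10⁻⁶ J

For quasistatic motion the external work equals the change in potential energy: W_ext = qΔV = q(V_B − V_A).
At A: distances to the source charges are 0.0590 m, 0.752 m, 0.903 m; V_A = Σ kqᵢ/rᵢ = 777 V.
At B: distances to the source charges are 0.430 m, 0.381 m, 1.27 m; V_B = Σ kqᵢ/rᵢ = 237 V.
ΔV = V_B − V_A = -540 V.
W_ext = qΔV = (5.88×10⁻⁹ C)(-540 V) = -3.18×10⁻⁶ J.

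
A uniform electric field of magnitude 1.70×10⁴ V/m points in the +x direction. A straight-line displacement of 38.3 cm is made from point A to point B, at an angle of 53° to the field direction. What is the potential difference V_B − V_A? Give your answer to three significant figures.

Only the component of displacement along E changes the potential: ΔV = −E·d·cosθ.
ΔV = −(1.70×10⁴ V/m)(0.383 m)cos53° = -3920 V.

-3920 V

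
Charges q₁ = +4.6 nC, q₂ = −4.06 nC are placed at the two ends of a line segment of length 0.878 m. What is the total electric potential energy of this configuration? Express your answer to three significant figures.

The work to assemble the configuration equals its total potential energy, U = Σ kqᵢqⱼ/rᵢⱼ over all pairs.
The separation is r = 0.878 m.
U = (-1.91×10⁻⁷) = -1.91×10⁻⁷ J.

-1.91×10⁻⁷ J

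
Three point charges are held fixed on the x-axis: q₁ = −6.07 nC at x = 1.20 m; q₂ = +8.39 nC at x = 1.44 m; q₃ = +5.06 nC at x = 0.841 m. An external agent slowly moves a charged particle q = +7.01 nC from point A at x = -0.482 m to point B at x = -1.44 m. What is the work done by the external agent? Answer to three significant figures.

-1.10×10⁻⁷ J

For quasistatic motion the external work equals the change in potential energy: W_ext = qΔV = q(V_B − V_A).
At A: distances to the source charges are 1.68 m, 1.92 m, 1.32 m; V_A = Σ kqᵢ/rᵢ = 41.2 V.
At B: distances to the source charges are 2.64 m, 2.88 m, 2.28 m; V_B = Σ kqᵢ/rᵢ = 25.5 V.
ΔV = V_B − V_A = -15.7 V.
W_ext = qΔV = (7.01×10⁻⁹ C)(-15.7 V) = -1.10×10⁻⁷ J.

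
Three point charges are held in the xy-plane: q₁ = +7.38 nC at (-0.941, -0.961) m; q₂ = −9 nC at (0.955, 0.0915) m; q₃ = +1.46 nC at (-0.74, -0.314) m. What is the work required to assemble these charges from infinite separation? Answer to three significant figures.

-2.00×10⁻⁷ J

The work to assemble the configuration equals its total potential energy, U = Σ kqᵢqⱼ/rᵢⱼ over all pairs.
Pair separations: r₁₂ = 2.17 m, r₁₃ = 0.678 m, r₂₃ = 1.74 m.
U = (-2.75×10⁻⁷) + (1.43×10⁻⁷) + (-6.78×10⁻⁸) = -2.00×10⁻⁷ J.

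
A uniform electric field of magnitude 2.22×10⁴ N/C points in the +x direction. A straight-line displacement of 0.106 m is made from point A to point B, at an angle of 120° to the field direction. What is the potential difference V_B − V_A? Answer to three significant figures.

1180 V

Only the component of displacement along E changes the potential: ΔV = −E·d·cosθ.
ΔV = −(2.22×10⁴ V/m)(0.106 m)cos120° = 1180 V.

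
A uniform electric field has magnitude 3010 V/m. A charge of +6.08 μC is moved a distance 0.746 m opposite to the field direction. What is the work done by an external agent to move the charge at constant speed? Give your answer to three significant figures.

The potential change for a displacement 0.746 m opposite to the field direction is ΔV = +Ed = 2250 V.
W_ext = qΔV = 0.0137 J.

0.0137 J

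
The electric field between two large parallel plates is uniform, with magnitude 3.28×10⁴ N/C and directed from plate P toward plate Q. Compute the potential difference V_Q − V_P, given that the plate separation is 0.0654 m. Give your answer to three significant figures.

-2150 V

In a uniform field, potential decreases in the direction of E: ΔV = −E·d for a displacement d parallel to E.
Going from P to Q is a displacement of 0.0654 m along the field, so V_Q − V_P = −Ed = -2150 V.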